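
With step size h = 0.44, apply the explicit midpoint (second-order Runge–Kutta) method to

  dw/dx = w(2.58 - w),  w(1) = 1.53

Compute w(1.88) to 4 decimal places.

2.3668

Midpoint: k1 = f(x_n, w_n); k2 = f(x_n + h/2, w_n + (h/2)·k1); w_{n+1} = w_n + h·k2.
x=1.000000, w=1.530000:
  k1 = f(1.000000, 1.530000) = 1.606500
  k2 = f(1.220000, 1.883430) = 1.311941
  w ← 1.530000 + 0.44·1.311941 = 2.107254
x=1.440000, w=2.107254:
  k1 = f(1.440000, 2.107254) = 0.996196
  k2 = f(1.660000, 2.326417) = 0.589940
  w ← 2.107254 + 0.44·0.589940 = 2.366827
w(1.88) ≈ 2.3668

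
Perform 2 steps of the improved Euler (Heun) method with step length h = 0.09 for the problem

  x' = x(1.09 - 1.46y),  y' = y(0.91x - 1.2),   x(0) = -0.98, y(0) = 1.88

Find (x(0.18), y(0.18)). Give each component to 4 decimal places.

Heun on (x,y): k1 = f(s_n, state_n); k2 = f(s_n + h, state_n + h·k1); state_{n+1} = state_n + (h/2)·(k1 + k2).
0.000000: (-0.980000, 1.880000)
  k1 = (1.621704, -3.932584)
  predictor → (-0.834047, 1.526067)
  k2 = (0.949194, -2.989539)
  → (-0.864310, 1.568504)
0.090000: (-0.864310, 1.568504)
  k1 = (1.037186, -3.115868)
  predictor → (-0.770963, 1.288076)
  k2 = (0.609517, -2.449375)
  → (-0.790208, 1.318068)
(x(0.18), y(0.18)) ≈ (-0.7902, 1.3181)

-0.7902, 1.3181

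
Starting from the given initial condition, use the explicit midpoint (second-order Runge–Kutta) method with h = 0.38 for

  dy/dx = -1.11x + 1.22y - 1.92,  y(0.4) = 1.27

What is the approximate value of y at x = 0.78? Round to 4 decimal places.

Midpoint: k1 = f(x_n, y_n); k2 = f(x_n + h/2, y_n + (h/2)·k1); y_{n+1} = y_n + h·k2.
x=0.400000, y=1.270000:
  k1 = f(0.400000, 1.270000) = -0.814600
  k2 = f(0.590000, 1.115226) = -1.214324
  y ← 1.270000 + 0.38·(-1.214324) = 0.808557
y(0.78) ≈ 0.8086

0.8086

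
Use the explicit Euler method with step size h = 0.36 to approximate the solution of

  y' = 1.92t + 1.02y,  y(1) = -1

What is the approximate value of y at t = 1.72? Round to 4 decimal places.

Euler: y_{n+1} = y_n + h·f(t_n, y_n).
t=1.000000, y=-1.000000: f=0.900000 → y ← -1.000000 + 0.36·0.900000 = -0.676000
t=1.360000, y=-0.676000: f=1.921680 → y ← -0.676000 + 0.36·1.921680 = 0.015805
y(1.72) ≈ 0.0158

0.0158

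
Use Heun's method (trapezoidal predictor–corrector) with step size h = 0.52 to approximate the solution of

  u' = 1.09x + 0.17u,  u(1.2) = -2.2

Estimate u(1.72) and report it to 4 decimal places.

Heun: k1 = f(x_n, u_n); k2 = f(x_n + h, u_n + h·k1); u_{n+1} = u_n + (h/2)·(k1 + k2).
x=1.200000, u=-2.200000:
  k1 = f(1.200000, -2.200000) = 0.934000
  k2 = f(1.720000, -1.714320) = 1.583366
  u ← -2.200000 + (0.52/2)·(0.934000 + 1.583366) = -1.545485
u(1.72) ≈ -1.5455

-1.5455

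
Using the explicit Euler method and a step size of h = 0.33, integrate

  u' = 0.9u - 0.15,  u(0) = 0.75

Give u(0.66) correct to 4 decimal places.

Euler: u_{n+1} = u_n + h·f(x_n, u_n).
x=0.000000, u=0.750000: f=0.525000 → u ← 0.750000 + 0.33·0.525000 = 0.923250
x=0.330000, u=0.923250: f=0.680925 → u ← 0.923250 + 0.33·0.680925 = 1.147955
u(0.66) ≈ 1.1480

1.1480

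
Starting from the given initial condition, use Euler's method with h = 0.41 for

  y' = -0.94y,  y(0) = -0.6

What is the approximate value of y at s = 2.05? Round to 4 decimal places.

-0.0526

Euler: y_{n+1} = y_n + h·f(s_n, y_n).
s=0.000000, y=-0.600000: f=0.564000 → y ← -0.600000 + 0.41·0.564000 = -0.368760
s=0.410000, y=-0.368760: f=0.346634 → y ← -0.368760 + 0.41·0.346634 = -0.226640
s=0.820000, y=-0.226640: f=0.213042 → y ← -0.226640 + 0.41·0.213042 = -0.139293
s=1.230000, y=-0.139293: f=0.130935 → y ← -0.139293 + 0.41·0.130935 = -0.085609
s=1.640000, y=-0.085609: f=0.080473 → y ← -0.085609 + 0.41·0.080473 = -0.052616
y(2.05) ≈ -0.0526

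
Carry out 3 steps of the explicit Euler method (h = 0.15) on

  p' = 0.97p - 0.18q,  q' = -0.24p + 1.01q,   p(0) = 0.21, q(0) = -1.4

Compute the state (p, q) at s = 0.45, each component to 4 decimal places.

Euler on (p,q): p_{n+1} = p_n + h·p', q_{n+1} = q_n + h·q'.
0.000000: (0.210000, -1.400000); f=(0.455700, -1.464400) → (0.278355, -1.619660)
0.150000: (0.278355, -1.619660); f=(0.561543, -1.702662) → (0.362586, -1.875059)
0.300000: (0.362586, -1.875059); f=(0.689220, -1.980831) → (0.465969, -2.172184)
(p(0.45), q(0.45)) ≈ (0.4660, -2.1722)

0.4660, -2.1722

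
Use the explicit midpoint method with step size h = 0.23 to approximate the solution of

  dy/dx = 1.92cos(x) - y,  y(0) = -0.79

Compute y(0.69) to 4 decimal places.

0.4636

Midpoint: k1 = f(x_n, y_n); k2 = f(x_n + h/2, y_n + (h/2)·k1); y_{n+1} = y_n + h·k2.
x=0.000000, y=-0.790000:
  k1 = f(0.000000, -0.790000) = 2.710000
  k2 = f(0.115000, -0.478350) = 2.385668
  y ← -0.790000 + 0.23·2.385668 = -0.241296
x=0.230000, y=-0.241296:
  k1 = f(0.230000, -0.241296) = 2.110736
  k2 = f(0.345000, 0.001438) = 1.805427
  y ← -0.241296 + 0.23·1.805427 = 0.173952
x=0.460000, y=0.173952:
  k1 = f(0.460000, 0.173952) = 1.546469
  k2 = f(0.575000, 0.351796) = 1.259454
  y ← 0.173952 + 0.23·1.259454 = 0.463626
y(0.69) ≈ 0.4636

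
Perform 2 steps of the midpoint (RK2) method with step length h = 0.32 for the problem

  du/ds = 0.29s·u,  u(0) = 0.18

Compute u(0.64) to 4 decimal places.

0.1909

Midpoint: k1 = f(s_n, u_n); k2 = f(s_n + h/2, u_n + (h/2)·k1); u_{n+1} = u_n + h·k2.
s=0.000000, u=0.180000:
  k1 = f(0.000000, 0.180000) = 0.000000
  k2 = f(0.160000, 0.180000) = 0.008352
  u ← 0.180000 + 0.32·0.008352 = 0.182673
s=0.320000, u=0.182673:
  k1 = f(0.320000, 0.182673) = 0.016952
  k2 = f(0.480000, 0.185385) = 0.025806
  u ← 0.182673 + 0.32·0.025806 = 0.190930
u(0.64) ≈ 0.1909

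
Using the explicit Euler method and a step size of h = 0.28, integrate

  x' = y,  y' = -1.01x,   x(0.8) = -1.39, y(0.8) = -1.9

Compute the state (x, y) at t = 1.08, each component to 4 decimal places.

-1.9220, -1.5069

Euler on (x,y): x_{n+1} = x_n + h·x', y_{n+1} = y_n + h·y'.
0.800000: (-1.390000, -1.900000); f=(-1.900000, 1.403900) → (-1.922000, -1.506908)
(x(1.08), y(1.08)) ≈ (-1.9220, -1.5069)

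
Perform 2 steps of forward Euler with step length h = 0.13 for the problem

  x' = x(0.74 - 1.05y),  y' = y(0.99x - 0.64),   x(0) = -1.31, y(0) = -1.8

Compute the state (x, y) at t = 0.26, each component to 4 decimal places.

Euler on (x,y): x_{n+1} = x_n + h·x', y_{n+1} = y_n + h·y'.
0.000000: (-1.310000, -1.800000); f=(-3.445300, 3.486420) → (-1.757889, -1.346765)
0.130000: (-1.757889, -1.346765); f=(-3.786675, 3.205719) → (-2.250157, -0.930022)
(x(0.26), y(0.26)) ≈ (-2.2502, -0.9300)

-2.2502, -0.9300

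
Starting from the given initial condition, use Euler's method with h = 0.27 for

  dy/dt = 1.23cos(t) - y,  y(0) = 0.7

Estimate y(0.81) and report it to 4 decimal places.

Euler: y_{n+1} = y_n + h·f(t_n, y_n).
t=0.000000, y=0.700000: f=0.530000 → y ← 0.700000 + 0.27·0.530000 = 0.843100
t=0.270000, y=0.843100: f=0.342338 → y ← 0.843100 + 0.27·0.342338 = 0.935531
t=0.540000, y=0.935531: f=0.119450 → y ← 0.935531 + 0.27·0.119450 = 0.967783
y(0.81) ≈ 0.9678

0.9678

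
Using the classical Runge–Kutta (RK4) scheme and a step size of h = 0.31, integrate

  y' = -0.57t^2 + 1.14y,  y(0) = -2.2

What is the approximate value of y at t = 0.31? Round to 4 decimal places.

-3.1387

RK4: k1 = f(t_n, y_n); k2 = f(t_n + h/2, y_n + (h/2)·k1); k3 = f(t_n + h/2, y_n + (h/2)·k2); k4 = f(t_n + h, y_n + h·k3); y_{n+1} = y_n + (h/6)·(k1 + 2k2 + 2k3 + k4).
t=0.000000, y=-2.200000:
  k1 = f(0.000000, -2.200000) = -2.508000
  k2 = f(0.155000, -2.588740) = -2.964858
  k3 = f(0.155000, -2.659553) = -3.045585
  k4 = f(0.310000, -3.144131) = -3.639087
  y ← -2.200000 + (0.31/6)·(k1 + 2k2 + 2k3 + k4) = -3.138679
y(0.31) ≈ -3.1387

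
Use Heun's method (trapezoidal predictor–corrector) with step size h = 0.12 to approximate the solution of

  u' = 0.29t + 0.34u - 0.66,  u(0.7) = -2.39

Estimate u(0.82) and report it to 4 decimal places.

-2.5434

Heun: k1 = f(t_n, u_n); k2 = f(t_n + h, u_n + h·k1); u_{n+1} = u_n + (h/2)·(k1 + k2).
t=0.700000, u=-2.390000:
  k1 = f(0.700000, -2.390000) = -1.269600
  k2 = f(0.820000, -2.542352) = -1.286600
  u ← -2.390000 + (0.12/2)·(-1.269600 + (-1.286600)) = -2.543372
u(0.82) ≈ -2.5434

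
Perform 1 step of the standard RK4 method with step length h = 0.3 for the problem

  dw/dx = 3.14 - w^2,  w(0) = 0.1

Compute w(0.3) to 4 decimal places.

RK4: k1 = f(x_n, w_n); k2 = f(x_n + h/2, w_n + (h/2)·k1); k3 = f(x_n + h/2, w_n + (h/2)·k2); k4 = f(x_n + h, w_n + h·k3); w_{n+1} = w_n + (h/6)·(k1 + 2k2 + 2k3 + k4).
x=0.000000, w=0.100000:
  k1 = f(0.000000, 0.100000) = 3.130000
  k2 = f(0.150000, 0.569500) = 2.815670
  k3 = f(0.150000, 0.522350) = 2.867150
  k4 = f(0.300000, 0.960145) = 2.218122
  w ← 0.100000 + (0.3/6)·(k1 + 2k2 + 2k3 + k4) = 0.935688
w(0.3) ≈ 0.9357

0.9357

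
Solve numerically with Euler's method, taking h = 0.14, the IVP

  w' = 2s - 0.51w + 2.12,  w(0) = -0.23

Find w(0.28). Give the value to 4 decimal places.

Euler: w_{n+1} = w_n + h·f(s_n, w_n).
s=0.000000, w=-0.230000: f=2.237300 → w ← -0.230000 + 0.14·2.237300 = 0.083222
s=0.140000, w=0.083222: f=2.357557 → w ← 0.083222 + 0.14·2.357557 = 0.413280
w(0.28) ≈ 0.4133

0.4133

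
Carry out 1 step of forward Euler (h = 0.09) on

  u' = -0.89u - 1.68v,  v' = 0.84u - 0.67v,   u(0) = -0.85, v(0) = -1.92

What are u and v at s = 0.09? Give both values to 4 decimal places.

Euler on (u,v): u_{n+1} = u_n + h·u', v_{n+1} = v_n + h·v'.
0.000000: (-0.850000, -1.920000); f=(3.982100, 0.572400) → (-0.491611, -1.868484)
(u(0.09), v(0.09)) ≈ (-0.4916, -1.8685)

-0.4916, -1.8685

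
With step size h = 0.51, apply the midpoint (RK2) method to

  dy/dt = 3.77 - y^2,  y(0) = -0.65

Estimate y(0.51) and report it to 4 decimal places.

1.2516

Midpoint: k1 = f(t_n, y_n); k2 = f(t_n + h/2, y_n + (h/2)·k1); y_{n+1} = y_n + h·k2.
t=0.000000, y=-0.650000:
  k1 = f(0.000000, -0.650000) = 3.347500
  k2 = f(0.255000, 0.203612) = 3.728542
  y ← -0.650000 + 0.51·3.728542 = 1.251556
y(0.51) ≈ 1.2516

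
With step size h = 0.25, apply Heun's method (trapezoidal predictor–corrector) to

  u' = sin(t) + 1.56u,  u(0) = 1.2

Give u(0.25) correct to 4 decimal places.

Heun: k1 = f(t_n, u_n); k2 = f(t_n + h, u_n + h·k1); u_{n+1} = u_n + (h/2)·(k1 + k2).
t=0.000000, u=1.200000:
  k1 = f(0.000000, 1.200000) = 1.872000
  k2 = f(0.250000, 1.668000) = 2.849484
  u ← 1.200000 + (0.25/2)·(1.872000 + 2.849484) = 1.790185
u(0.25) ≈ 1.7902

1.7902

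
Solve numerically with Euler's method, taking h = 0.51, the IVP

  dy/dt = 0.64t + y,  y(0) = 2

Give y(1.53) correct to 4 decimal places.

Euler: y_{n+1} = y_n + h·f(t_n, y_n).
t=0.000000, y=2.000000: f=2.000000 → y ← 2.000000 + 0.51·2.000000 = 3.020000
t=0.510000, y=3.020000: f=3.346400 → y ← 3.020000 + 0.51·3.346400 = 4.726664
t=1.020000, y=4.726664: f=5.379464 → y ← 4.726664 + 0.51·5.379464 = 7.470191
y(1.53) ≈ 7.4702

7.4702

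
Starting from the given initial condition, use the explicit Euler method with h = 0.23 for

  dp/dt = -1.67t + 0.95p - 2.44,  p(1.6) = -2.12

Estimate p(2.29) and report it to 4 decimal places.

Euler: p_{n+1} = p_n + h·f(t_n, p_n).
t=1.600000, p=-2.120000: f=-7.126000 → p ← -2.120000 + 0.23·(-7.126000) = -3.758980
t=1.830000, p=-3.758980: f=-9.067131 → p ← -3.758980 + 0.23·(-9.067131) = -5.844420
t=2.060000, p=-5.844420: f=-11.432399 → p ← -5.844420 + 0.23·(-11.432399) = -8.473872
p(2.29) ≈ -8.4739

-8.4739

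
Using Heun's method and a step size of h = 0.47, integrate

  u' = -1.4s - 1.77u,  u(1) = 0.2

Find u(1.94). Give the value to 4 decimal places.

-0.9438

Heun: k1 = f(s_n, u_n); k2 = f(s_n + h, u_n + h·k1); u_{n+1} = u_n + (h/2)·(k1 + k2).
s=1.000000, u=0.200000:
  k1 = f(1.000000, 0.200000) = -1.754000
  k2 = f(1.470000, -0.624380) = -0.952847
  u ← 0.200000 + (0.47/2)·(-1.754000 + (-0.952847)) = -0.436109
s=1.470000, u=-0.436109:
  k1 = f(1.470000, -0.436109) = -1.286087
  k2 = f(1.940000, -1.040570) = -0.874191
  u ← -0.436109 + (0.47/2)·(-1.286087 + (-0.874191)) = -0.943774
u(1.94) ≈ -0.9438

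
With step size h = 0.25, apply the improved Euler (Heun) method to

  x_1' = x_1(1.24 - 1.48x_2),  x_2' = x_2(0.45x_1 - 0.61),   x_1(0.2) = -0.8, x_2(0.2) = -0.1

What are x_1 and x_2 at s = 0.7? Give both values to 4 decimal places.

-1.5589, -0.0577

Heun on (x_1,x_2): k1 = f(s_n, state_n); k2 = f(s_n + h, state_n + h·k1); state_{n+1} = state_n + (h/2)·(k1 + k2).
0.200000: (-0.800000, -0.100000)
  k1 = (-1.110400, 0.097000)
  predictor → (-1.077600, -0.075750)
  k2 = (-1.457034, 0.082940)
  → (-1.120929, -0.077507)
0.450000: (-1.120929, -0.077507)
  k1 = (-1.518535, 0.086376)
  predictor → (-1.500563, -0.055914)
  k2 = (-1.984873, 0.071863)
  → (-1.558855, -0.057728)
(x_1(0.7), x_2(0.7)) ≈ (-1.5589, -0.0577)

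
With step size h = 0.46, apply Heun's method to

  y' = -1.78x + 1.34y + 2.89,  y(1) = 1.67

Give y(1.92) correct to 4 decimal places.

Heun: k1 = f(x_n, y_n); k2 = f(x_n + h, y_n + h·k1); y_{n+1} = y_n + (h/2)·(k1 + k2).
x=1.000000, y=1.670000:
  k1 = f(1.000000, 1.670000) = 3.347800
  k2 = f(1.460000, 3.209988) = 4.592584
  y ← 1.670000 + (0.46/2)·(3.347800 + 4.592584) = 3.496288
x=1.460000, y=3.496288:
  k1 = f(1.460000, 3.496288) = 4.976226
  k2 = f(1.920000, 5.785352) = 7.224772
  y ← 3.496288 + (0.46/2)·(4.976226 + 7.224772) = 6.302518
y(1.92) ≈ 6.3025

6.3025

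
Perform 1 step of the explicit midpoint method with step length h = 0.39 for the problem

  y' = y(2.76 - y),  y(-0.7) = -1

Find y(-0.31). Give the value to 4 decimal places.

-4.0372

Midpoint: k1 = f(x_n, y_n); k2 = f(x_n + h/2, y_n + (h/2)·k1); y_{n+1} = y_n + h·k2.
x=-0.700000, y=-1.000000:
  k1 = f(-0.700000, -1.000000) = -3.760000
  k2 = f(-0.505000, -1.733200) = -7.787614
  y ← -1.000000 + 0.39·(-7.787614) = -4.037170
y(-0.31) ≈ -4.0372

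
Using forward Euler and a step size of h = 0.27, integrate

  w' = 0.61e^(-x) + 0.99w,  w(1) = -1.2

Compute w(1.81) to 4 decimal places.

Euler: w_{n+1} = w_n + h·f(x_n, w_n).
x=1.000000, w=-1.200000: f=-0.963594 → w ← -1.200000 + 0.27·(-0.963594) = -1.460170
x=1.270000, w=-1.460170: f=-1.274261 → w ← -1.460170 + 0.27·(-1.274261) = -1.804221
x=1.540000, w=-1.804221: f=-1.655406 → w ← -1.804221 + 0.27·(-1.655406) = -2.251180
w(1.81) ≈ -2.2512

-2.2512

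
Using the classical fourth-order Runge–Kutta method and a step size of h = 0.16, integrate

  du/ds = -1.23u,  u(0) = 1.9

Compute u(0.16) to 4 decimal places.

1.5606

RK4: k1 = f(s_n, u_n); k2 = f(s_n + h/2, u_n + (h/2)·k1); k3 = f(s_n + h/2, u_n + (h/2)·k2); k4 = f(s_n + h, u_n + h·k3); u_{n+1} = u_n + (h/6)·(k1 + 2k2 + 2k3 + k4).
s=0.000000, u=1.900000:
  k1 = f(0.000000, 1.900000) = -2.337000
  k2 = f(0.080000, 1.713040) = -2.107039
  k3 = f(0.080000, 1.731437) = -2.129667
  k4 = f(0.160000, 1.559253) = -1.917881
  u ← 1.900000 + (0.16/6)·(k1 + 2k2 + 2k3 + k4) = 1.560579
u(0.16) ≈ 1.5606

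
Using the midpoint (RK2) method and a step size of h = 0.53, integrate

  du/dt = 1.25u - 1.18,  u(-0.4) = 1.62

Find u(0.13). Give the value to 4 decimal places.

2.2162

Midpoint: k1 = f(t_n, u_n); k2 = f(t_n + h/2, u_n + (h/2)·k1); u_{n+1} = u_n + h·k2.
t=-0.400000, u=1.620000:
  k1 = f(-0.400000, 1.620000) = 0.845000
  k2 = f(-0.135000, 1.843925) = 1.124906
  u ← 1.620000 + 0.53·1.124906 = 2.216200
u(0.13) ≈ 2.2162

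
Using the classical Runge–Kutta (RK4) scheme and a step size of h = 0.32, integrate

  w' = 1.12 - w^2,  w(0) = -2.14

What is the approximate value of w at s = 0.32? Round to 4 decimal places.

RK4: k1 = f(s_n, w_n); k2 = f(s_n + h/2, w_n + (h/2)·k1); k3 = f(s_n + h/2, w_n + (h/2)·k2); k4 = f(s_n + h, w_n + h·k3); w_{n+1} = w_n + (h/6)·(k1 + 2k2 + 2k3 + k4).
s=0.000000, w=-2.140000:
  k1 = f(0.000000, -2.140000) = -3.459600
  k2 = f(0.160000, -2.693536) = -6.135136
  k3 = f(0.160000, -3.121622) = -8.624523
  k4 = f(0.320000, -4.899847) = -22.888503
  w ← -2.140000 + (0.32/6)·(k1 + 2k2 + 2k3 + k4) = -5.119596
w(0.32) ≈ -5.1196

-5.1196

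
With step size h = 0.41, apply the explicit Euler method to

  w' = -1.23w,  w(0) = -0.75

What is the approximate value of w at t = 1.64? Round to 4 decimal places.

-0.0453

Euler: w_{n+1} = w_n + h·f(t_n, w_n).
t=0.000000, w=-0.750000: f=0.922500 → w ← -0.750000 + 0.41·0.922500 = -0.371775
t=0.410000, w=-0.371775: f=0.457283 → w ← -0.371775 + 0.41·0.457283 = -0.184289
t=0.820000, w=-0.184289: f=0.226675 → w ← -0.184289 + 0.41·0.226675 = -0.091352
t=1.230000, w=-0.091352: f=0.112363 → w ← -0.091352 + 0.41·0.112363 = -0.045283
w(1.64) ≈ -0.0453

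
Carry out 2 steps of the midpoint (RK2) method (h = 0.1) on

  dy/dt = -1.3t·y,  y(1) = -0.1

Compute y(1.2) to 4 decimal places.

Midpoint: k1 = f(t_n, y_n); k2 = f(t_n + h/2, y_n + (h/2)·k1); y_{n+1} = y_n + h·k2.
t=1.000000, y=-0.100000:
  k1 = f(1.000000, -0.100000) = 0.130000
  k2 = f(1.050000, -0.093500) = 0.127628
  y ← -0.100000 + 0.1·0.127628 = -0.087237
t=1.100000, y=-0.087237:
  k1 = f(1.100000, -0.087237) = 0.124749
  k2 = f(1.150000, -0.081000) = 0.121095
  y ← -0.087237 + 0.1·0.121095 = -0.075128
y(1.2) ≈ -0.0751

-0.0751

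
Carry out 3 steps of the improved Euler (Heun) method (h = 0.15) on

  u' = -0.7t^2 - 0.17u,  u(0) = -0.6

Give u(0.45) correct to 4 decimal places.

-0.5779

Heun: k1 = f(t_n, u_n); k2 = f(t_n + h, u_n + h·k1); u_{n+1} = u_n + (h/2)·(k1 + k2).
t=0.000000, u=-0.600000:
  k1 = f(0.000000, -0.600000) = 0.102000
  k2 = f(0.150000, -0.584700) = 0.083649
  u ← -0.600000 + (0.15/2)·(0.102000 + 0.083649) = -0.586076
t=0.150000, u=-0.586076:
  k1 = f(0.150000, -0.586076) = 0.083883
  k2 = f(0.300000, -0.573494) = 0.034494
  u ← -0.586076 + (0.15/2)·(0.083883 + 0.034494) = -0.577198
t=0.300000, u=-0.577198:
  k1 = f(0.300000, -0.577198) = 0.035124
  k2 = f(0.450000, -0.571930) = -0.044522
  u ← -0.577198 + (0.15/2)·(0.035124 + (-0.044522)) = -0.577903
u(0.45) ≈ -0.5779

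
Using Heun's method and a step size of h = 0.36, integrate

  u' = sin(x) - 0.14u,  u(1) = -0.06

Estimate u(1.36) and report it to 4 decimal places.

Heun: k1 = f(x_n, u_n); k2 = f(x_n + h, u_n + h·k1); u_{n+1} = u_n + (h/2)·(k1 + k2).
x=1.000000, u=-0.060000:
  k1 = f(1.000000, -0.060000) = 0.849871
  k2 = f(1.360000, 0.245954) = 0.943431
  u ← -0.060000 + (0.36/2)·(0.849871 + 0.943431) = 0.262794
u(1.36) ≈ 0.2628

0.2628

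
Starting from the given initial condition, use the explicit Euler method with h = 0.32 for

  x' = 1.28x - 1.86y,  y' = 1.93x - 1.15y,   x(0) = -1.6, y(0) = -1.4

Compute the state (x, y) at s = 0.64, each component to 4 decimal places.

-0.8898, -2.0620

Euler on (x,y): x_{n+1} = x_n + h·x', y_{n+1} = y_n + h·y'.
0.000000: (-1.600000, -1.400000); f=(0.556000, -1.478000) → (-1.422080, -1.872960)
0.320000: (-1.422080, -1.872960); f=(1.663443, -0.590710) → (-0.889778, -2.061987)
(x(0.64), y(0.64)) ≈ (-0.8898, -2.0620)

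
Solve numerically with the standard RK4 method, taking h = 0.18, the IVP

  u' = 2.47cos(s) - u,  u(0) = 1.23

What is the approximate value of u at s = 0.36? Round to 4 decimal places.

1.5874

RK4: k1 = f(s_n, u_n); k2 = f(s_n + h/2, u_n + (h/2)·k1); k3 = f(s_n + h/2, u_n + (h/2)·k2); k4 = f(s_n + h, u_n + h·k3); u_{n+1} = u_n + (h/6)·(k1 + 2k2 + 2k3 + k4).
s=0.000000, u=1.230000:
  k1 = f(0.000000, 1.230000) = 1.240000
  k2 = f(0.090000, 1.341600) = 1.118403
  k3 = f(0.090000, 1.330656) = 1.129347
  k4 = f(0.180000, 1.433282) = 0.996811
  u ← 1.230000 + (0.18/6)·(k1 + 2k2 + 2k3 + k4) = 1.431969
s=0.180000, u=1.431969:
  k1 = f(0.180000, 1.431969) = 0.998125
  k2 = f(0.270000, 1.521801) = 0.858714
  k3 = f(0.270000, 1.509254) = 0.871261
  k4 = f(0.360000, 1.588796) = 0.722869
  u ← 1.431969 + (0.18/6)·(k1 + 2k2 + 2k3 + k4) = 1.587398
u(0.36) ≈ 1.5874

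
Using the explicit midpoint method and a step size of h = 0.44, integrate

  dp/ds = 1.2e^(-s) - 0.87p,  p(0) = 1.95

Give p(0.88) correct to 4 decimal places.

Midpoint: k1 = f(s_n, p_n); k2 = f(s_n + h/2, p_n + (h/2)·k1); p_{n+1} = p_n + h·k2.
s=0.000000, p=1.950000:
  k1 = f(0.000000, 1.950000) = -0.496500
  k2 = f(0.220000, 1.840770) = -0.638447
  p ← 1.950000 + 0.44·(-0.638447) = 1.669083
s=0.440000, p=1.669083:
  k1 = f(0.440000, 1.669083) = -0.679259
  k2 = f(0.660000, 1.519646) = -0.701871
  p ← 1.669083 + 0.44·(-0.701871) = 1.360260
p(0.88) ≈ 1.3603

1.3603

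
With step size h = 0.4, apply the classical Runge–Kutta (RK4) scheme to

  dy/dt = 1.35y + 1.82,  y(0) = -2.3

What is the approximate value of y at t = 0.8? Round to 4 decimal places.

RK4: k1 = f(t_n, y_n); k2 = f(t_n + h/2, y_n + (h/2)·k1); k3 = f(t_n + h/2, y_n + (h/2)·k2); k4 = f(t_n + h, y_n + h·k3); y_{n+1} = y_n + (h/6)·(k1 + 2k2 + 2k3 + k4).
t=0.000000, y=-2.300000:
  k1 = f(0.000000, -2.300000) = -1.285000
  k2 = f(0.200000, -2.557000) = -1.631950
  k3 = f(0.200000, -2.626390) = -1.725626
  k4 = f(0.400000, -2.990251) = -2.216838
  y ← -2.300000 + (0.4/6)·(k1 + 2k2 + 2k3 + k4) = -2.981133
t=0.400000, y=-2.981133:
  k1 = f(0.400000, -2.981133) = -2.204529
  k2 = f(0.600000, -3.422039) = -2.799752
  k3 = f(0.600000, -3.541083) = -2.960462
  k4 = f(0.800000, -4.165318) = -3.803179
  y ← -2.981133 + (0.4/6)·(k1 + 2k2 + 2k3 + k4) = -4.149675
y(0.8) ≈ -4.1497

-4.1497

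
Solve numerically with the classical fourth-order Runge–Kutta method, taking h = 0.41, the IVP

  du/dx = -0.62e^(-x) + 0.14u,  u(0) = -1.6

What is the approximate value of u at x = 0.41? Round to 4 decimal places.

-1.9096

RK4: k1 = f(x_n, u_n); k2 = f(x_n + h/2, u_n + (h/2)·k1); k3 = f(x_n + h/2, u_n + (h/2)·k2); k4 = f(x_n + h, u_n + h·k3); u_{n+1} = u_n + (h/6)·(k1 + 2k2 + 2k3 + k4).
x=0.000000, u=-1.600000:
  k1 = f(0.000000, -1.600000) = -0.844000
  k2 = f(0.205000, -1.773020) = -0.753304
  k3 = f(0.205000, -1.754427) = -0.750701
  k4 = f(0.410000, -1.907787) = -0.678553
  u ← -1.600000 + (0.41/6)·(k1 + 2k2 + 2k3 + k4) = -1.909589
u(0.41) ≈ -1.9096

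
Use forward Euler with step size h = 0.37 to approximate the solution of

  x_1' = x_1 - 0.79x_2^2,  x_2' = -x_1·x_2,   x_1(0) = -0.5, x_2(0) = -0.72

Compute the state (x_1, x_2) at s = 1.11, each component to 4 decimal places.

Euler on (x_1,x_2): x_1_{n+1} = x_1_n + h·x_1', x_2_{n+1} = x_2_n + h·x_2'.
0.000000: (-0.500000, -0.720000); f=(-0.909536, -0.360000) → (-0.836528, -0.853200)
0.370000: (-0.836528, -0.853200); f=(-1.411609, -0.713726) → (-1.358824, -1.117279)
0.740000: (-1.358824, -1.117279); f=(-2.344990, -1.518185) → (-2.226470, -1.679007)
(x_1(1.11), x_2(1.11)) ≈ (-2.2265, -1.6790)

-2.2265, -1.6790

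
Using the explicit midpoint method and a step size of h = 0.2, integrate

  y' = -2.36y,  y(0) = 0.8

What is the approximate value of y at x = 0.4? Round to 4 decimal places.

0.3271

Midpoint: k1 = f(x_n, y_n); k2 = f(x_n + h/2, y_n + (h/2)·k1); y_{n+1} = y_n + h·k2.
x=0.000000, y=0.800000:
  k1 = f(0.000000, 0.800000) = -1.888000
  k2 = f(0.100000, 0.611200) = -1.442432
  y ← 0.800000 + 0.2·(-1.442432) = 0.511514
x=0.200000, y=0.511514:
  k1 = f(0.200000, 0.511514) = -1.207172
  k2 = f(0.300000, 0.390796) = -0.922279
  y ← 0.511514 + 0.2·(-0.922279) = 0.327058
y(0.4) ≈ 0.3271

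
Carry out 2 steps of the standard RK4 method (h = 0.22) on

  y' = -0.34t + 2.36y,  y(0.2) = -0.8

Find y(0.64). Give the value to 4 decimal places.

-2.3593

RK4: k1 = f(t_n, y_n); k2 = f(t_n + h/2, y_n + (h/2)·k1); k3 = f(t_n + h/2, y_n + (h/2)·k2); k4 = f(t_n + h, y_n + h·k3); y_{n+1} = y_n + (h/6)·(k1 + 2k2 + 2k3 + k4).
t=0.200000, y=-0.800000:
  k1 = f(0.200000, -0.800000) = -1.956000
  k2 = f(0.310000, -1.015160) = -2.501178
  k3 = f(0.310000, -1.075130) = -2.642706
  k4 = f(0.420000, -1.381395) = -3.402893
  y ← -0.800000 + (0.22/6)·(k1 + 2k2 + 2k3 + k4) = -1.373711
t=0.420000, y=-1.373711:
  k1 = f(0.420000, -1.373711) = -3.384758
  k2 = f(0.530000, -1.746034) = -4.300841
  k3 = f(0.530000, -1.846803) = -4.538656
  k4 = f(0.640000, -2.372215) = -5.816028
  y ← -1.373711 + (0.22/6)·(k1 + 2k2 + 2k3 + k4) = -2.359303
y(0.64) ≈ -2.3593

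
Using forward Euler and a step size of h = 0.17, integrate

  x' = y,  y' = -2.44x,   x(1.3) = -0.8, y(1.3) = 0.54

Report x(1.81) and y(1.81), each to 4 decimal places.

-0.3618, 1.3979

Euler on (x,y): x_{n+1} = x_n + h·x', y_{n+1} = y_n + h·y'.
1.300000: (-0.800000, 0.540000); f=(0.540000, 1.952000) → (-0.708200, 0.871840)
1.470000: (-0.708200, 0.871840); f=(0.871840, 1.728008) → (-0.559987, 1.165601)
1.640000: (-0.559987, 1.165601); f=(1.165601, 1.366369) → (-0.361835, 1.397884)
(x(1.81), y(1.81)) ≈ (-0.3618, 1.3979)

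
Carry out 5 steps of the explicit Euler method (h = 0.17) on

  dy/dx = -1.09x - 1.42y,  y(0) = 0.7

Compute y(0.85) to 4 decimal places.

Euler: y_{n+1} = y_n + h·f(x_n, y_n).
x=0.000000, y=0.700000: f=-0.994000 → y ← 0.700000 + 0.17·(-0.994000) = 0.531020
x=0.170000, y=0.531020: f=-0.939348 → y ← 0.531020 + 0.17·(-0.939348) = 0.371331
x=0.340000, y=0.371331: f=-0.897890 → y ← 0.371331 + 0.17·(-0.897890) = 0.218690
x=0.510000, y=0.218690: f=-0.866439 → y ← 0.218690 + 0.17·(-0.866439) = 0.071395
x=0.680000, y=0.071395: f=-0.842581 → y ← 0.071395 + 0.17·(-0.842581) = -0.071844
y(0.85) ≈ -0.0718

-0.0718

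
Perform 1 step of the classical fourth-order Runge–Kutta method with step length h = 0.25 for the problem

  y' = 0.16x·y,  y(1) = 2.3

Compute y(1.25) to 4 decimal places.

RK4: k1 = f(x_n, y_n); k2 = f(x_n + h/2, y_n + (h/2)·k1); k3 = f(x_n + h/2, y_n + (h/2)·k2); k4 = f(x_n + h, y_n + h·k3); y_{n+1} = y_n + (h/6)·(k1 + 2k2 + 2k3 + k4).
x=1.000000, y=2.300000:
  k1 = f(1.000000, 2.300000) = 0.368000
  k2 = f(1.125000, 2.346000) = 0.422280
  k3 = f(1.125000, 2.352785) = 0.423501
  k4 = f(1.250000, 2.405875) = 0.481175
  y ← 2.300000 + (0.25/6)·(k1 + 2k2 + 2k3 + k4) = 2.405864
y(1.25) ≈ 2.4059

2.4059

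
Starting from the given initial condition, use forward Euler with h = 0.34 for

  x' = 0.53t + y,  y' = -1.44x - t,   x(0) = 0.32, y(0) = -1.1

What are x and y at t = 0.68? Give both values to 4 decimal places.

-0.4200, -1.3458

Euler on (x,y): x_{n+1} = x_n + h·x', y_{n+1} = y_n + h·y'.
0.000000: (0.320000, -1.100000); f=(-1.100000, -0.460800) → (-0.054000, -1.256672)
0.340000: (-0.054000, -1.256672); f=(-1.076472, -0.262240) → (-0.420000, -1.345834)
(x(0.68), y(0.68)) ≈ (-0.4200, -1.3458)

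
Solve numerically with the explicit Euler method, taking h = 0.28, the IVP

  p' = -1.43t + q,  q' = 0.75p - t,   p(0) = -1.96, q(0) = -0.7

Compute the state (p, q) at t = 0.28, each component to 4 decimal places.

Euler on (p,q): p_{n+1} = p_n + h·p', q_{n+1} = q_n + h·q'.
0.000000: (-1.960000, -0.700000); f=(-0.700000, -1.470000) → (-2.156000, -1.111600)
(p(0.28), q(0.28)) ≈ (-2.1560, -1.1116)

-2.1560, -1.1116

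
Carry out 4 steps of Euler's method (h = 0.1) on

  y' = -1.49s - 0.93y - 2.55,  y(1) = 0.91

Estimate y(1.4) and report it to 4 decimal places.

-0.8724

Euler: y_{n+1} = y_n + h·f(s_n, y_n).
s=1.000000, y=0.910000: f=-4.886300 → y ← 0.910000 + 0.1·(-4.886300) = 0.421370
s=1.100000, y=0.421370: f=-4.580874 → y ← 0.421370 + 0.1·(-4.580874) = -0.036717
s=1.200000, y=-0.036717: f=-4.303853 → y ← -0.036717 + 0.1·(-4.303853) = -0.467103
s=1.300000, y=-0.467103: f=-4.052594 → y ← -0.467103 + 0.1·(-4.052594) = -0.872362
y(1.4) ≈ -0.8724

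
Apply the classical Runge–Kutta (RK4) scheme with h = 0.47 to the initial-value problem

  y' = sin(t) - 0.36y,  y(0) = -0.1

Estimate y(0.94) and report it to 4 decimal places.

RK4: k1 = f(t_n, y_n); k2 = f(t_n + h/2, y_n + (h/2)·k1); k3 = f(t_n + h/2, y_n + (h/2)·k2); k4 = f(t_n + h, y_n + h·k3); y_{n+1} = y_n + (h/6)·(k1 + 2k2 + 2k3 + k4).
t=0.000000, y=-0.100000:
  k1 = f(0.000000, -0.100000) = 0.036000
  k2 = f(0.235000, -0.091540) = 0.265797
  k3 = f(0.235000, -0.037538) = 0.246357
  k4 = f(0.470000, 0.015788) = 0.447203
  y ← -0.100000 + (0.47/6)·(k1 + 2k2 + 2k3 + k4) = 0.018088
t=0.470000, y=0.018088:
  k1 = f(0.470000, 0.018088) = 0.446374
  k2 = f(0.705000, 0.122986) = 0.603759
  k3 = f(0.705000, 0.159972) = 0.590444
  k4 = f(0.940000, 0.295597) = 0.701143
  y ← 0.018088 + (0.47/6)·(k1 + 2k2 + 2k3 + k4) = 0.295069
y(0.94) ≈ 0.2951

0.2951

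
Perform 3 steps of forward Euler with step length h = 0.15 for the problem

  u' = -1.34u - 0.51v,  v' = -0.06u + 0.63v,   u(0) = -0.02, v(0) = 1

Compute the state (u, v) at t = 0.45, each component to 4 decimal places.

Euler on (u,v): u_{n+1} = u_n + h·u', v_{n+1} = v_n + h·v'.
0.000000: (-0.020000, 1.000000); f=(-0.483200, 0.631200) → (-0.092480, 1.094680)
0.150000: (-0.092480, 1.094680); f=(-0.434364, 0.695197) → (-0.157635, 1.198960)
0.300000: (-0.157635, 1.198960); f=(-0.400239, 0.764803) → (-0.217670, 1.313680)
(u(0.45), v(0.45)) ≈ (-0.2177, 1.3137)

-0.2177, 1.3137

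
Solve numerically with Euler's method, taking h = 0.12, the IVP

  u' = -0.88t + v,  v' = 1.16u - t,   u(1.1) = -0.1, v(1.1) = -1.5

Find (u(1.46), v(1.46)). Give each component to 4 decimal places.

Euler on (u,v): u_{n+1} = u_n + h·u', v_{n+1} = v_n + h·v'.
1.100000: (-0.100000, -1.500000); f=(-2.468000, -1.216000) → (-0.396160, -1.645920)
1.220000: (-0.396160, -1.645920); f=(-2.719520, -1.679546) → (-0.722502, -1.847465)
1.340000: (-0.722502, -1.847465); f=(-3.026665, -2.178103) → (-1.085702, -2.108838)
(u(1.46), v(1.46)) ≈ (-1.0857, -2.1088)

-1.0857, -2.1088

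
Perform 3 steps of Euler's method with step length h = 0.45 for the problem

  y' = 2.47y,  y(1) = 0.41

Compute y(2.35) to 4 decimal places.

3.8597

Euler: y_{n+1} = y_n + h·f(t_n, y_n).
t=1.000000, y=0.410000: f=1.012700 → y ← 0.410000 + 0.45·1.012700 = 0.865715
t=1.450000, y=0.865715: f=2.138316 → y ← 0.865715 + 0.45·2.138316 = 1.827957
t=1.900000, y=1.827957: f=4.515054 → y ← 1.827957 + 0.45·4.515054 = 3.859732
y(2.35) ≈ 3.8597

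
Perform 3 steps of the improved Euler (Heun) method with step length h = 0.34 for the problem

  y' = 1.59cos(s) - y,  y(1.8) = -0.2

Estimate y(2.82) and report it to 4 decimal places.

Heun: k1 = f(s_n, y_n); k2 = f(s_n + h, y_n + h·k1); y_{n+1} = y_n + (h/2)·(k1 + k2).
s=1.800000, y=-0.200000:
  k1 = f(1.800000, -0.200000) = -0.161251
  k2 = f(2.140000, -0.254825) = -0.602123
  y ← -0.200000 + (0.34/2)·(-0.161251 + (-0.602123)) = -0.329774
s=2.140000, y=-0.329774:
  k1 = f(2.140000, -0.329774) = -0.527175
  k2 = f(2.480000, -0.509013) = -0.745520
  y ← -0.329774 + (0.34/2)·(-0.527175 + (-0.745520)) = -0.546132
s=2.480000, y=-0.546132:
  k1 = f(2.480000, -0.546132) = -0.708402
  k2 = f(2.820000, -0.786988) = -0.721497
  y ← -0.546132 + (0.34/2)·(-0.708402 + (-0.721497)) = -0.789215
y(2.82) ≈ -0.7892

-0.7892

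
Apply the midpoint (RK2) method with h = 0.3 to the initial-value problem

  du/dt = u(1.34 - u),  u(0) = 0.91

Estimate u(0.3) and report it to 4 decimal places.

Midpoint: k1 = f(t_n, u_n); k2 = f(t_n + h/2, u_n + (h/2)·k1); u_{n+1} = u_n + h·k2.
t=0.000000, u=0.910000:
  k1 = f(0.000000, 0.910000) = 0.391300
  k2 = f(0.150000, 0.968695) = 0.359681
  u ← 0.910000 + 0.3·0.359681 = 1.017904
u(0.3) ≈ 1.0179

1.0179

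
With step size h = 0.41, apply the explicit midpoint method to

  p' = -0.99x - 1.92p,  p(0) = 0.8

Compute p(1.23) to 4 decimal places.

Midpoint: k1 = f(x_n, p_n); k2 = f(x_n + h/2, p_n + (h/2)·k1); p_{n+1} = p_n + h·k2.
x=0.000000, p=0.800000:
  k1 = f(0.000000, 0.800000) = -1.536000
  k2 = f(0.205000, 0.485120) = -1.134380
  p ← 0.800000 + 0.41·(-1.134380) = 0.334904
x=0.410000, p=0.334904:
  k1 = f(0.410000, 0.334904) = -1.048916
  k2 = f(0.615000, 0.119876) = -0.839013
  p ← 0.334904 + 0.41·(-0.839013) = -0.009091
x=0.820000, p=-0.009091:
  k1 = f(0.820000, -0.009091) = -0.794345
  k2 = f(1.025000, -0.171932) = -0.684641
  p ← -0.009091 + 0.41·(-0.684641) = -0.289794
p(1.23) ≈ -0.2898

-0.2898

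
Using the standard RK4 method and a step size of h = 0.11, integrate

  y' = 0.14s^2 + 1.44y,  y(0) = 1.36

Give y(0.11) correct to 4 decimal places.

1.5935

RK4: k1 = f(s_n, y_n); k2 = f(s_n + h/2, y_n + (h/2)·k1); k3 = f(s_n + h/2, y_n + (h/2)·k2); k4 = f(s_n + h, y_n + h·k3); y_{n+1} = y_n + (h/6)·(k1 + 2k2 + 2k3 + k4).
s=0.000000, y=1.360000:
  k1 = f(0.000000, 1.360000) = 1.958400
  k2 = f(0.055000, 1.467712) = 2.113929
  k3 = f(0.055000, 1.476266) = 2.126247
  k4 = f(0.110000, 1.593887) = 2.296891
  y ← 1.360000 + (0.11/6)·(k1 + 2k2 + 2k3 + k4) = 1.593487
y(0.11) ≈ 1.5935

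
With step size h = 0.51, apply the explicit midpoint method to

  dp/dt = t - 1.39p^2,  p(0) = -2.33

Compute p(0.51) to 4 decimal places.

-15.0302

Midpoint: k1 = f(t_n, p_n); k2 = f(t_n + h/2, p_n + (h/2)·k1); p_{n+1} = p_n + h·k2.
t=0.000000, p=-2.330000:
  k1 = f(0.000000, -2.330000) = -7.546171
  k2 = f(0.255000, -4.254274) = -24.902393
  p ← -2.330000 + 0.51·(-24.902393) = -15.030220
p(0.51) ≈ -15.0302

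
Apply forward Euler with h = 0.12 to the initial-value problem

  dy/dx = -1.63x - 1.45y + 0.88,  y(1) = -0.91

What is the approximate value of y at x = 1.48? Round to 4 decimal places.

-0.8253

Euler: y_{n+1} = y_n + h·f(x_n, y_n).
x=1.000000, y=-0.910000: f=0.569500 → y ← -0.910000 + 0.12·0.569500 = -0.841660
x=1.120000, y=-0.841660: f=0.274807 → y ← -0.841660 + 0.12·0.274807 = -0.808683
x=1.240000, y=-0.808683: f=0.031391 → y ← -0.808683 + 0.12·0.031391 = -0.804916
x=1.360000, y=-0.804916: f=-0.169671 → y ← -0.804916 + 0.12·(-0.169671) = -0.825277
y(1.48) ≈ -0.8253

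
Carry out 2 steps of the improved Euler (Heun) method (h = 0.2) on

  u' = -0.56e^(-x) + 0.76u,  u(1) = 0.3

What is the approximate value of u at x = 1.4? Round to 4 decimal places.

0.3257

Heun: k1 = f(x_n, u_n); k2 = f(x_n + h, u_n + h·k1); u_{n+1} = u_n + (h/2)·(k1 + k2).
x=1.000000, u=0.300000:
  k1 = f(1.000000, 0.300000) = 0.021988
  k2 = f(1.200000, 0.304398) = 0.062673
  u ← 0.300000 + (0.2/2)·(0.021988 + 0.062673) = 0.308466
x=1.200000, u=0.308466:
  k1 = f(1.200000, 0.308466) = 0.065765
  k2 = f(1.400000, 0.321619) = 0.106336
  u ← 0.308466 + (0.2/2)·(0.065765 + 0.106336) = 0.325676
u(1.4) ≈ 0.3257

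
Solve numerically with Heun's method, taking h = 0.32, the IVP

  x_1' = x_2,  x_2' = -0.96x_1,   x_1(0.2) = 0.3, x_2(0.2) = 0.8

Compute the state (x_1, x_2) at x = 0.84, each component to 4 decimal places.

0.7286, 0.4694

Heun on (x_1,x_2): k1 = f(x_n, state_n); k2 = f(x_n + h, state_n + h·k1); state_{n+1} = state_n + (h/2)·(k1 + k2).
0.200000: (0.300000, 0.800000)
  k1 = (0.800000, -0.288000)
  predictor → (0.556000, 0.707840)
  k2 = (0.707840, -0.533760)
  → (0.541254, 0.668518)
0.520000: (0.541254, 0.668518)
  k1 = (0.668518, -0.519604)
  predictor → (0.755180, 0.502245)
  k2 = (0.502245, -0.724973)
  → (0.728577, 0.469386)
(x_1(0.84), x_2(0.84)) ≈ (0.7286, 0.4694)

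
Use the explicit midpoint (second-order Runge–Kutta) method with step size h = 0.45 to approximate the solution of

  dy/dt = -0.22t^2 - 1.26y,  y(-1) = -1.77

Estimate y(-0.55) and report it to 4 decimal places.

Midpoint: k1 = f(t_n, y_n); k2 = f(t_n + h/2, y_n + (h/2)·k1); y_{n+1} = y_n + h·k2.
t=-1.000000, y=-1.770000:
  k1 = f(-1.000000, -1.770000) = 2.010200
  k2 = f(-0.775000, -1.317705) = 1.528171
  y ← -1.770000 + 0.45·1.528171 = -1.082323
y(-0.55) ≈ -1.0823

-1.0823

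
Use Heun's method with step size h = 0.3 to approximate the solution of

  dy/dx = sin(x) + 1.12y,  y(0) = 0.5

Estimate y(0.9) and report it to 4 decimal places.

1.8669

Heun: k1 = f(x_n, y_n); k2 = f(x_n + h, y_n + h·k1); y_{n+1} = y_n + (h/2)·(k1 + k2).
x=0.000000, y=0.500000:
  k1 = f(0.000000, 0.500000) = 0.560000
  k2 = f(0.300000, 0.668000) = 1.043680
  y ← 0.500000 + (0.3/2)·(0.560000 + 1.043680) = 0.740552
x=0.300000, y=0.740552:
  k1 = f(0.300000, 0.740552) = 1.124938
  k2 = f(0.600000, 1.078034) = 1.772040
  y ← 0.740552 + (0.3/2)·(1.124938 + 1.772040) = 1.175099
x=0.600000, y=1.175099:
  k1 = f(0.600000, 1.175099) = 1.880753
  k2 = f(0.900000, 1.739325) = 2.731371
  y ← 1.175099 + (0.3/2)·(1.880753 + 2.731371) = 1.866917
y(0.9) ≈ 1.8669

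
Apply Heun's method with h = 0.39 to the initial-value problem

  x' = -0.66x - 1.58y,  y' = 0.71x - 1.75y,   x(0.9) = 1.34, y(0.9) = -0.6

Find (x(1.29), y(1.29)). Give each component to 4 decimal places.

1.1211, -0.0824

Heun on (x,y): k1 = f(t_n, state_n); k2 = f(t_n + h, state_n + h·k1); state_{n+1} = state_n + (h/2)·(k1 + k2).
0.900000: (1.340000, -0.600000)
  k1 = (0.063600, 2.001400)
  predictor → (1.364804, 0.180546)
  k2 = (-1.186033, 0.653055)
  → (1.121126, -0.082381)
(x(1.29), y(1.29)) ≈ (1.1211, -0.0824)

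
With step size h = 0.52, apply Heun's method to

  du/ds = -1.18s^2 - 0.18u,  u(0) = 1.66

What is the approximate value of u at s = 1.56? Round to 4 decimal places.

Heun: k1 = f(s_n, u_n); k2 = f(s_n + h, u_n + h·k1); u_{n+1} = u_n + (h/2)·(k1 + k2).
s=0.000000, u=1.660000:
  k1 = f(0.000000, 1.660000) = -0.298800
  k2 = f(0.520000, 1.504624) = -0.589904
  u ← 1.660000 + (0.52/2)·(-0.298800 + (-0.589904)) = 1.428937
s=0.520000, u=1.428937:
  k1 = f(0.520000, 1.428937) = -0.576281
  k2 = f(1.040000, 1.129271) = -1.479557
  u ← 1.428937 + (0.52/2)·(-0.576281 + (-1.479557)) = 0.894419
s=1.040000, u=0.894419:
  k1 = f(1.040000, 0.894419) = -1.437283
  k2 = f(1.560000, 0.147032) = -2.898114
  u ← 0.894419 + (0.52/2)·(-1.437283 + (-2.898114)) = -0.232784
u(1.56) ≈ -0.2328

-0.2328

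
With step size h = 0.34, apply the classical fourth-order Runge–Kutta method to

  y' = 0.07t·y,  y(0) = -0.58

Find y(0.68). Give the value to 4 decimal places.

-0.5895

RK4: k1 = f(t_n, y_n); k2 = f(t_n + h/2, y_n + (h/2)·k1); k3 = f(t_n + h/2, y_n + (h/2)·k2); k4 = f(t_n + h, y_n + h·k3); y_{n+1} = y_n + (h/6)·(k1 + 2k2 + 2k3 + k4).
t=0.000000, y=-0.580000:
  k1 = f(0.000000, -0.580000) = 0.000000
  k2 = f(0.170000, -0.580000) = -0.006902
  k3 = f(0.170000, -0.581173) = -0.006916
  k4 = f(0.340000, -0.582351) = -0.013860
  y ← -0.580000 + (0.34/6)·(k1 + 2k2 + 2k3 + k4) = -0.582351
t=0.340000, y=-0.582351:
  k1 = f(0.340000, -0.582351) = -0.013860
  k2 = f(0.510000, -0.584708) = -0.020874
  k3 = f(0.510000, -0.585900) = -0.020917
  k4 = f(0.680000, -0.589463) = -0.028058
  y ← -0.582351 + (0.34/6)·(k1 + 2k2 + 2k3 + k4) = -0.589463
y(0.68) ≈ -0.5895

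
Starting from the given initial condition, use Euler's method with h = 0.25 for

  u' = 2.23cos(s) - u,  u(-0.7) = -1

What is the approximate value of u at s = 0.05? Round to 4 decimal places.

0.7409

Euler: u_{n+1} = u_n + h·f(s_n, u_n).
s=-0.700000, u=-1.000000: f=2.705598 → u ← -1.000000 + 0.25·2.705598 = -0.323600
s=-0.450000, u=-0.323600: f=2.331598 → u ← -0.323600 + 0.25·2.331598 = 0.259299
s=-0.200000, u=0.259299: f=1.926250 → u ← 0.259299 + 0.25·1.926250 = 0.740861
u(0.05) ≈ 0.7409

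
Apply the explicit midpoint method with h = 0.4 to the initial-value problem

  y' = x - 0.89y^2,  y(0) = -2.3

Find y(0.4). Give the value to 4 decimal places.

Midpoint: k1 = f(x_n, y_n); k2 = f(x_n + h/2, y_n + (h/2)·k1); y_{n+1} = y_n + h·k2.
x=0.000000, y=-2.300000:
  k1 = f(0.000000, -2.300000) = -4.708100
  k2 = f(0.200000, -3.241620) = -9.152209
  y ← -2.300000 + 0.4·(-9.152209) = -5.960884
y(0.4) ≈ -5.9609

-5.9609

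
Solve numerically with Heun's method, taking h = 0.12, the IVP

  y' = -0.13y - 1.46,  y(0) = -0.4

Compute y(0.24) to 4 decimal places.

Heun: k1 = f(x_n, y_n); k2 = f(x_n + h, y_n + h·k1); y_{n+1} = y_n + (h/2)·(k1 + k2).
x=0.000000, y=-0.400000:
  k1 = f(0.000000, -0.400000) = -1.408000
  k2 = f(0.120000, -0.568960) = -1.386035
  y ← -0.400000 + (0.12/2)·(-1.408000 + (-1.386035)) = -0.567642
x=0.120000, y=-0.567642:
  k1 = f(0.120000, -0.567642) = -1.386207
  k2 = f(0.240000, -0.733987) = -1.364582
  y ← -0.567642 + (0.12/2)·(-1.386207 + (-1.364582)) = -0.732689
y(0.24) ≈ -0.7327

-0.7327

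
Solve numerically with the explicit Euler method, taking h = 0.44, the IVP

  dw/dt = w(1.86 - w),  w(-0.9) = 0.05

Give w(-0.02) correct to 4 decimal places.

Euler: w_{n+1} = w_n + h·f(t_n, w_n).
t=-0.900000, w=0.050000: f=0.090500 → w ← 0.050000 + 0.44·0.090500 = 0.089820
t=-0.460000, w=0.089820: f=0.158998 → w ← 0.089820 + 0.44·0.158998 = 0.159779
w(-0.02) ≈ 0.1598

0.1598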